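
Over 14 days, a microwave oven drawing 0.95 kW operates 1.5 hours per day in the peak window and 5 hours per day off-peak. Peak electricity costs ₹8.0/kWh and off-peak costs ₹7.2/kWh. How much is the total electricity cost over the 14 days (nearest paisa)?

Peak energy = 0.95 kW × 1.5 h × 14 = 19.95 kWh
Off-peak energy = 0.95 kW × 5 h × 14 = 66.5 kWh
Cost = 19.95 × ₹8.0 + 66.5 × ₹7.2 = ₹159.6 + ₹478.8 = ₹638.40

₹638.40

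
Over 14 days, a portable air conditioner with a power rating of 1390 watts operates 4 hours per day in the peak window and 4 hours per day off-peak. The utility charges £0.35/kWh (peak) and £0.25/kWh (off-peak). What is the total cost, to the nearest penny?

£46.70

Peak energy = 1.39 kW × 4 h × 14 = 77.84 kWh
Off-peak energy = 1.39 kW × 4 h × 14 = 77.84 kWh
Cost = 77.84 × £0.35 + 77.84 × £0.25 = £27.244 + £19.46 = £46.70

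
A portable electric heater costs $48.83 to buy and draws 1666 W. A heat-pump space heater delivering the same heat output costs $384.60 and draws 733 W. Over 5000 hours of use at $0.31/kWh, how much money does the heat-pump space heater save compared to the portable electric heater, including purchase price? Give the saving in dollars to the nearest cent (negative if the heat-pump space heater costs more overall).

portable electric heater: $48.83 + (1666/1000) kW × 5000 h × $0.31 = $48.83 + $2582.3 = $2631.13
heat-pump space heater: $384.60 + (733/1000) kW × 5000 h × $0.31 = $384.60 + $1136.15 = $1520.75
Saving = $2631.13 − $1520.75 = $1110.38

$1110.38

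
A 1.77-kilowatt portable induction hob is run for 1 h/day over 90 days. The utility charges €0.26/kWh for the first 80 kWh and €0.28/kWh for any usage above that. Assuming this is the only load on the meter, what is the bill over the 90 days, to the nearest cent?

€43.00

Runtime = 1 h/day × 90 days = 90 h
Energy = 1.77 kW × 90 h = 159.3 kWh
Tier 1 (0–80 kWh): 80 × €0.26 = €20.8
Above 80 kWh: 79.3 × €0.28 = €22.204
Bill = €43.00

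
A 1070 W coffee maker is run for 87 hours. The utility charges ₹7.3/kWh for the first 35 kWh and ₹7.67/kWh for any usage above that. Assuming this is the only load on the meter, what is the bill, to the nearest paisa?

Energy = 1.07 kW × 87 h = 93.09 kWh
Tier 1 (0–35 kWh): 35 × ₹7.3 = ₹255.5
Above 35 kWh: 58.09 × ₹7.67 = ₹445.5503
Bill = ₹701.05

₹701.05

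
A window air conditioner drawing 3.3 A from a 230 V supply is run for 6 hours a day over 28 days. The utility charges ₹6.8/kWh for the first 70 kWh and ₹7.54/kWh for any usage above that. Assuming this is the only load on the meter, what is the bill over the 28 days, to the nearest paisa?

Power = 3.3 A × 230 V = 759 W = 0.759 kW
Runtime = 6 h/day × 28 days = 168 h
Energy = 0.759 kW × 168 h = 127.512 kWh
Tier 1 (0–70 kWh): 70 × ₹6.8 = ₹476
Above 70 kWh: 57.512 × ₹7.54 = ₹433.64048
Bill = ₹909.64

₹909.64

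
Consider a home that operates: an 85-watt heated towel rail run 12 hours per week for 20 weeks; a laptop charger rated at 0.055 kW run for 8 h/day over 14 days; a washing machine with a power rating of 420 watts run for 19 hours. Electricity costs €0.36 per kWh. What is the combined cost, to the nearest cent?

€12.43

heated towel rail: Runtime = 12 h/week × 20 weeks = 240 h
heated towel rail: 0.085 kW × 240 h = 20.4 kWh
laptop charger: Runtime = 8 h/day × 14 days = 112 h
laptop charger: 0.055 kW × 112 h = 6.16 kWh
washing machine: 0.42 kW × 19 h = 7.98 kWh
Total energy = 34.54 kWh
Cost = 34.54 × €0.36 = €12.43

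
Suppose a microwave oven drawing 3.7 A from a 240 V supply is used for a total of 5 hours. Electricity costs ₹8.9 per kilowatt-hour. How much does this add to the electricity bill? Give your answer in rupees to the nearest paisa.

Power = 3.7 A × 240 V = 888 W = 0.888 kW
Energy = 0.888 kW × 5 h = 4.44 kWh
Cost = 4.44 kWh × ₹8.9/kWh = ₹39.52

₹39.52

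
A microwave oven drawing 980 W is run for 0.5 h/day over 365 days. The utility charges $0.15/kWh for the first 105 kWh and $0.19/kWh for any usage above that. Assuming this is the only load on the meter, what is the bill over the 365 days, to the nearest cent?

$29.78

Runtime = 0.5 h/day × 365 days = 182.5 h
Energy = 0.98 kW × 182.5 h = 178.85 kWh
Tier 1 (0–105 kWh): 105 × $0.15 = $15.75
Above 105 kWh: 73.85 × $0.19 = $14.0315
Bill = $29.78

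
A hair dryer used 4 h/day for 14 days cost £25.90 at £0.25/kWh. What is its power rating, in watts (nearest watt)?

Energy = £25.90 ÷ £0.25/kWh = 103.6 kWh
Runtime = 4 h/day × 14 days = 56 h
Power = 103.6 kWh ÷ 56 h = 1.85 kW = 1850 W

1850 W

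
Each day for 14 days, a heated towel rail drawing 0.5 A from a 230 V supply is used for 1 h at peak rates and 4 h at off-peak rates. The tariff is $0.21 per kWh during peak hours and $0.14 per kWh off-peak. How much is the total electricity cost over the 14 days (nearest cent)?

$1.24

Power = 0.5 A × 230 V = 115 W = 0.115 kW
Peak energy = 0.115 kW × 1 h × 14 = 1.61 kWh
Off-peak energy = 0.115 kW × 4 h × 14 = 6.44 kWh
Cost = 1.61 × $0.21 + 6.44 × $0.14 = $0.3381 + $0.9016 = $1.24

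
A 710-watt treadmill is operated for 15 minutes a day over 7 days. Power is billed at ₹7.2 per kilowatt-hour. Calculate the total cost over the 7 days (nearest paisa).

Runtime = 15 min × 7 = 105 min = 1.75 h
Energy = 0.71 kW × 1.75 h = 1.2425 kWh
Cost = 1.2425 kWh × ₹7.2/kWh = ₹8.95

₹8.95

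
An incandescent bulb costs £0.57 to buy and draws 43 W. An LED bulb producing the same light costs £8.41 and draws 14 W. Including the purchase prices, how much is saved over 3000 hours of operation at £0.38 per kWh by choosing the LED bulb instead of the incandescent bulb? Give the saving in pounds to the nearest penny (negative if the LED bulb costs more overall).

£25.22

incandescent bulb: £0.57 + (43/1000) kW × 3000 h × £0.38 = £0.57 + £49.02 = £49.59
LED bulb: £8.41 + (14/1000) kW × 3000 h × £0.38 = £8.41 + £15.96 = £24.37
Saving = £49.59 − £24.37 = £25.22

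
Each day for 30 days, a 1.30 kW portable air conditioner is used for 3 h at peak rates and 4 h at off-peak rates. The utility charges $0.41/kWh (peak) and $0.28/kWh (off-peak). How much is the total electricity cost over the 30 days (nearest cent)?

Peak energy = 1.3 kW × 3 h × 30 = 117 kWh
Off-peak energy = 1.3 kW × 4 h × 30 = 156 kWh
Cost = 117 × $0.41 + 156 × $0.28 = $47.97 + $43.68 = $91.65

$91.65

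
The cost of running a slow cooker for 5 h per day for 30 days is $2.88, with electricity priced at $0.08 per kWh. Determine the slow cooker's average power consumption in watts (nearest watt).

240 W

Energy = $2.88 ÷ $0.08/kWh = 36 kWh
Runtime = 5 h/day × 30 days = 150 h
Power = 36 kWh ÷ 150 h = 0.24 kW = 240 W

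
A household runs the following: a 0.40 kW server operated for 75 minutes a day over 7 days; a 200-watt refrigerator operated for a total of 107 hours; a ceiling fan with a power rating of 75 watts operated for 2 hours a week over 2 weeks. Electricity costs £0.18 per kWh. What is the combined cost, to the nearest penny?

£4.54

server: Runtime = 75 min × 7 = 525 min = 8.75 h
server: 0.4 kW × 8.75 h = 3.5 kWh
refrigerator: 0.2 kW × 107 h = 21.4 kWh
ceiling fan: Runtime = 2 h/week × 2 weeks = 4 h
ceiling fan: 0.075 kW × 4 h = 0.3 kWh
Total energy = 25.2 kWh
Cost = 25.2 × £0.18 = £4.54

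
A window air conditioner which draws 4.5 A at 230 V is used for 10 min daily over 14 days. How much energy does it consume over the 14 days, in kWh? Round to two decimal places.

2.42 kWh

Power = 4.5 A × 230 V = 1035 W = 1.035 kW
Runtime = 10 min × 14 = 140 min = 2.333333… h
Energy = 1.035 kW × 2.333333… h = 2.415 kWh ≈ 2.42 kWh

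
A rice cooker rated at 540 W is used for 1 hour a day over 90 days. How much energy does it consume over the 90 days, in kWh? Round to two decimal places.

Runtime = 1 h/day × 90 days = 90 h
Energy = 0.54 kW × 90 h = 48.6 kWh

48.60 kWh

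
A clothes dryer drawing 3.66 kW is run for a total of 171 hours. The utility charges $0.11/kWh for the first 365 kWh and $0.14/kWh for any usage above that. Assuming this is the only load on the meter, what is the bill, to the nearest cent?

Energy = 3.66 kW × 171 h = 625.86 kWh
Tier 1 (0–365 kWh): 365 × $0.11 = $40.15
Above 365 kWh: 260.86 × $0.14 = $36.5204
Bill = $76.67

$76.67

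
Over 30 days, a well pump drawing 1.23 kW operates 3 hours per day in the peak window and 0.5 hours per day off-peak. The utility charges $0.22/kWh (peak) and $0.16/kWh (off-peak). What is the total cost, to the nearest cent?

Peak energy = 1.23 kW × 3 h × 30 = 110.7 kWh
Off-peak energy = 1.23 kW × 0.5 h × 30 = 18.45 kWh
Cost = 110.7 × $0.22 + 18.45 × $0.16 = $24.354 + $2.952 = $27.31

$27.31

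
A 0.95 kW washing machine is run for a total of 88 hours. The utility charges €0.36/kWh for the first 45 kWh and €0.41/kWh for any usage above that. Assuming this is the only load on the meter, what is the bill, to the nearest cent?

€32.03

Energy = 0.95 kW × 88 h = 83.6 kWh
Tier 1 (0–45 kWh): 45 × €0.36 = €16.2
Above 45 kWh: 38.6 × €0.41 = €15.826
Bill = €32.03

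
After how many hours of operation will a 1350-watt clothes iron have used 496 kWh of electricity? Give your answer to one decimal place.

Hours = 496 kWh ÷ 1.35 kW = 367.4 h

367.4 h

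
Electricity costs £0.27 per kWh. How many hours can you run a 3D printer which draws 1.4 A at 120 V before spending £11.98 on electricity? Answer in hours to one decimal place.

Power = 1.4 A × 120 V = 168 W = 0.168 kW
Energy available = £11.98 ÷ £0.27/kWh = 44.3704 kWh
Hours = 44.3704 kWh ÷ 0.168 kW = 264.1 h

264.1 h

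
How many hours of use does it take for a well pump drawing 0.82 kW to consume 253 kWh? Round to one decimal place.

Hours = 253 kWh ÷ 0.82 kW = 308.5 h

308.5 h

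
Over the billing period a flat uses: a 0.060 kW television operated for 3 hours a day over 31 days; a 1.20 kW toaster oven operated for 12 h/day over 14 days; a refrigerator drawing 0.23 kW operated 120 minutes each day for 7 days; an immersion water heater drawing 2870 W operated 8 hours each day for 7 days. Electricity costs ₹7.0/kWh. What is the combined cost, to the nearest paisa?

₹2597.84

television: Runtime = 3 h/day × 31 days = 93 h
television: 0.06 kW × 93 h = 5.58 kWh
toaster oven: Runtime = 12 h/day × 14 days = 168 h
toaster oven: 1.2 kW × 168 h = 201.6 kWh
refrigerator: Runtime = 120 min × 7 = 840 min = 14 h
refrigerator: 0.23 kW × 14 h = 3.22 kWh
immersion water heater: Runtime = 8 h/day × 7 days = 56 h
immersion water heater: 2.87 kW × 56 h = 160.72 kWh
Total energy = 371.12 kWh
Cost = 371.12 × ₹7.0 = ₹2597.84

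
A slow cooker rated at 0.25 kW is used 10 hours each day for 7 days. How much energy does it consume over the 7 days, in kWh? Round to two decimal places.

17.50 kWh

Runtime = 10 h/day × 7 days = 70 h
Energy = 0.25 kW × 70 h = 17.5 kWh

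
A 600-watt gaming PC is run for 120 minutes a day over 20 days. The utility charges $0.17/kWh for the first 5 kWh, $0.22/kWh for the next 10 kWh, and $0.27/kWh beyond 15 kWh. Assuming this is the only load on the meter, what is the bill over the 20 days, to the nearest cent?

$5.48

Runtime = 120 min × 20 = 2400 min = 40 h
Energy = 0.6 kW × 40 h = 24 kWh
Tier 1 (0–5 kWh): 5 × $0.17 = $0.85
Tier 2 (5–15 kWh): 10 × $0.22 = $2.2
Above 15 kWh: 9 × $0.27 = $2.43
Bill = $5.48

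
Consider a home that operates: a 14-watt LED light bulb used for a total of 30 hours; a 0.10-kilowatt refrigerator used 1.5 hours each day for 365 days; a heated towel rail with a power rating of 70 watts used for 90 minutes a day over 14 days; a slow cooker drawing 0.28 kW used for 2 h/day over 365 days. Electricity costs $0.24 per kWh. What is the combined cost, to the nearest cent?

LED light bulb: 0.014 kW × 30 h = 0.42 kWh
refrigerator: Runtime = 1.5 h/day × 365 days = 547.5 h
refrigerator: 0.1 kW × 547.5 h = 54.75 kWh
heated towel rail: Runtime = 90 min × 14 = 1260 min = 21 h
heated towel rail: 0.07 kW × 21 h = 1.47 kWh
slow cooker: Runtime = 2 h/day × 365 days = 730 h
slow cooker: 0.28 kW × 730 h = 204.4 kWh
Total energy = 261.04 kWh
Cost = 261.04 × $0.24 = $62.65

$62.65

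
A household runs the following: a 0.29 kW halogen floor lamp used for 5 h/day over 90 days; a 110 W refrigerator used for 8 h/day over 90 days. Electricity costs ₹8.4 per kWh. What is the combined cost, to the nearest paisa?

₹1761.48

halogen floor lamp: Runtime = 5 h/day × 90 days = 450 h
halogen floor lamp: 0.29 kW × 450 h = 130.5 kWh
refrigerator: Runtime = 8 h/day × 90 days = 720 h
refrigerator: 0.11 kW × 720 h = 79.2 kWh
Total energy = 209.7 kWh
Cost = 209.7 × ₹8.4 = ₹1761.48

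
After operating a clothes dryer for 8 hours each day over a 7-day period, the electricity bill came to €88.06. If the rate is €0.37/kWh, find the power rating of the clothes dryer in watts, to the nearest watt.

Energy = €88.06 ÷ €0.37/kWh = 238 kWh
Runtime = 8 h/day × 7 days = 56 h
Power = 238 kWh ÷ 56 h = 4.25 kW = 4250 W

4250 W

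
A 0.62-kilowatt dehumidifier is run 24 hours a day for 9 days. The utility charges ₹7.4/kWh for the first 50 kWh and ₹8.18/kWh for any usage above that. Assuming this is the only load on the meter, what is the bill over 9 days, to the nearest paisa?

₹1056.47

Runtime = 24 h × 9 = 216 h
Energy = 0.62 kW × 216 h = 133.92 kWh
Tier 1 (0–50 kWh): 50 × ₹7.4 = ₹370
Above 50 kWh: 83.92 × ₹8.18 = ₹686.4656
Bill = ₹1056.47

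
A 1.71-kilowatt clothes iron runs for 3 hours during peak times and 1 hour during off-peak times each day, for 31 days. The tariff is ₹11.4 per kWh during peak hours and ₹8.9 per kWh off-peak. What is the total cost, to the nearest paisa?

Peak energy = 1.71 kW × 3 h × 31 = 159.03 kWh
Off-peak energy = 1.71 kW × 1 h × 31 = 53.01 kWh
Cost = 159.03 × ₹11.4 + 53.01 × ₹8.9 = ₹1812.942 + ₹471.789 = ₹2284.73

₹2284.73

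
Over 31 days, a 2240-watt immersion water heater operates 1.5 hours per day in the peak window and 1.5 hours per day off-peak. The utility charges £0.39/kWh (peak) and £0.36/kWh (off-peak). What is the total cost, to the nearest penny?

£78.12

Peak energy = 2.24 kW × 1.5 h × 31 = 104.16 kWh
Off-peak energy = 2.24 kW × 1.5 h × 31 = 104.16 kWh
Cost = 104.16 × £0.39 + 104.16 × £0.36 = £40.6224 + £37.4976 = £78.12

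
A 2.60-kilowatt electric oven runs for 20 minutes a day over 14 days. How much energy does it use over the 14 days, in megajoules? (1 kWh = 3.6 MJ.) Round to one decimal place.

43.7 MJ

Runtime = 20 min × 14 = 280 min = 4.666666… h
Energy = 2.6 kW × 4.666666… h = 12.133333… kWh
= 12.133333… × 3.6 MJ = 43.7 MJ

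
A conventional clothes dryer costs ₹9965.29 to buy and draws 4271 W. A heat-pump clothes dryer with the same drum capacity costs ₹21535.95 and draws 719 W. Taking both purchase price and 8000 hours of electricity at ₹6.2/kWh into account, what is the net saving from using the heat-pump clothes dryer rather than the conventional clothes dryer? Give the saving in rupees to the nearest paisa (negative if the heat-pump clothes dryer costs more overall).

conventional clothes dryer: ₹9965.29 + (4271/1000) kW × 8000 h × ₹6.2 = ₹9965.29 + ₹211841.6 = ₹221806.89
heat-pump clothes dryer: ₹21535.95 + (719/1000) kW × 8000 h × ₹6.2 = ₹21535.95 + ₹35662.4 = ₹57198.35
Saving = ₹221806.89 − ₹57198.35 = ₹164608.54

₹164608.54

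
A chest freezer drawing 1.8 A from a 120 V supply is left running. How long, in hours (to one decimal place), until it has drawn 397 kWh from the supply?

1838.0 h

Power = 1.8 A × 120 V = 216 W = 0.216 kW
Hours = 397 kWh ÷ 0.216 kW = 1838.0 h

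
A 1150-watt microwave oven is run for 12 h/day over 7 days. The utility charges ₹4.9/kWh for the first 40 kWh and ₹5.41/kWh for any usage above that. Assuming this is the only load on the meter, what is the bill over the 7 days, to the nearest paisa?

Runtime = 12 h/day × 7 days = 84 h
Energy = 1.15 kW × 84 h = 96.6 kWh
Tier 1 (0–40 kWh): 40 × ₹4.9 = ₹196
Above 40 kWh: 56.6 × ₹5.41 = ₹306.206
Bill = ₹502.21

₹502.21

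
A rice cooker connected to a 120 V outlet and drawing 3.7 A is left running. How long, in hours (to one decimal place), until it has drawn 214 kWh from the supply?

Power = 3.7 A × 120 V = 444 W = 0.444 kW
Hours = 214 kWh ÷ 0.444 kW = 482.0 h

482.0 h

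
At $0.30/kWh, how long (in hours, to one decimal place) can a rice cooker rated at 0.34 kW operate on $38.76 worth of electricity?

380.0 h

Energy available = $38.76 ÷ $0.30/kWh = 129.2 kWh
Hours = 129.2 kWh ÷ 0.34 kW = 380.0 h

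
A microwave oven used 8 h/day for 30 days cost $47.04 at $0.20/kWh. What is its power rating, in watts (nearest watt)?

Energy = $47.04 ÷ $0.20/kWh = 235.2 kWh
Runtime = 8 h/day × 30 days = 240 h
Power = 235.2 kWh ÷ 240 h = 0.98 kW = 980 W

980 W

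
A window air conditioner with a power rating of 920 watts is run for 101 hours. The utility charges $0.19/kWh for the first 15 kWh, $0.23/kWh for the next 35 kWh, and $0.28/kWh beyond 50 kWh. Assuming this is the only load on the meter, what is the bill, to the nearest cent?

$22.92

Energy = 0.92 kW × 101 h = 92.92 kWh
Tier 1 (0–15 kWh): 15 × $0.19 = $2.85
Tier 2 (15–50 kWh): 35 × $0.23 = $8.05
Above 50 kWh: 42.92 × $0.28 = $12.0176
Bill = $22.92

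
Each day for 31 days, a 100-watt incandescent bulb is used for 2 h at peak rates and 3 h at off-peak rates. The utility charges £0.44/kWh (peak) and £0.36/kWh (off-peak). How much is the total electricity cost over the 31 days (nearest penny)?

£6.08

Peak energy = 0.1 kW × 2 h × 31 = 6.2 kWh
Off-peak energy = 0.1 kW × 3 h × 31 = 9.3 kWh
Cost = 6.2 × £0.44 + 9.3 × £0.36 = £2.728 + £3.348 = £6.08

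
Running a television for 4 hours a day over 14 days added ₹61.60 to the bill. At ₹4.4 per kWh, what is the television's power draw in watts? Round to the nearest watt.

250 W

Energy = ₹61.60 ÷ ₹4.4/kWh = 14 kWh
Runtime = 4 h/day × 14 days = 56 h
Power = 14 kWh ÷ 56 h = 0.25 kW = 250 W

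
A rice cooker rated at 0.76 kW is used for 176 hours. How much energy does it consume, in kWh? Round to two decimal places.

Energy = 0.76 kW × 176 h = 133.76 kWh

133.76 kWh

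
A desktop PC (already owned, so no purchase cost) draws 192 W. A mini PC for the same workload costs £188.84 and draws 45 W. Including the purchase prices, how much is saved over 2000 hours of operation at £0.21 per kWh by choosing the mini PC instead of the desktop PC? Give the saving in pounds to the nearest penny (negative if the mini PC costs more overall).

-£127.10

desktop PC: £0.00 + (192/1000) kW × 2000 h × £0.21 = £0.00 + £80.64 = £80.64
mini PC: £188.84 + (45/1000) kW × 2000 h × £0.21 = £188.84 + £18.9 = £207.74
Saving = £80.64 − £207.74 = −£127.1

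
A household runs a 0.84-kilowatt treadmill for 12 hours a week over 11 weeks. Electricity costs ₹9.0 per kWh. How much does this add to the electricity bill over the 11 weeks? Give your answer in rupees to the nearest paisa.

₹997.92

Runtime = 12 h/week × 11 weeks = 132 h
Energy = 0.84 kW × 132 h = 110.88 kWh
Cost = 110.88 kWh × ₹9.0/kWh = ₹997.92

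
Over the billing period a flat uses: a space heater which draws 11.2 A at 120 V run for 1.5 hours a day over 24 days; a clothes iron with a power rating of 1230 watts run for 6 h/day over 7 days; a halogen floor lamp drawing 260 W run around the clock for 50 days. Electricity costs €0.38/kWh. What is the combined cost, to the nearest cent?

€156.58

space heater: Power = 11.2 A × 120 V = 1344 W = 1.344 kW
space heater: Runtime = 1.5 h/day × 24 days = 36 h
space heater: 1.344 kW × 36 h = 48.384 kWh
clothes iron: Runtime = 6 h/day × 7 days = 42 h
clothes iron: 1.23 kW × 42 h = 51.66 kWh
halogen floor lamp: Runtime = 24 h × 50 = 1200 h
halogen floor lamp: 0.26 kW × 1200 h = 312 kWh
Total energy = 412.044 kWh
Cost = 412.044 × €0.38 = €156.58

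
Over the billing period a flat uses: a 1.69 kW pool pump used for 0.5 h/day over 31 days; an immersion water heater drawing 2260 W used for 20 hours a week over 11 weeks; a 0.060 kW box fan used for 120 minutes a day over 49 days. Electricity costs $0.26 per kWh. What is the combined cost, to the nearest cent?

$137.61

pool pump: Runtime = 0.5 h/day × 31 days = 15.5 h
pool pump: 1.69 kW × 15.5 h = 26.195 kWh
immersion water heater: Runtime = 20 h/week × 11 weeks = 220 h
immersion water heater: 2.26 kW × 220 h = 497.2 kWh
box fan: Runtime = 120 min × 49 = 5880 min = 98 h
box fan: 0.06 kW × 98 h = 5.88 kWh
Total energy = 529.275 kWh
Cost = 529.275 × $0.26 = $137.61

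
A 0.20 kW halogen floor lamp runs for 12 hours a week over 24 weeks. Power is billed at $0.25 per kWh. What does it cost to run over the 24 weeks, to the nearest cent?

Runtime = 12 h/week × 24 weeks = 288 h
Energy = 0.2 kW × 288 h = 57.6 kWh
Cost = 57.6 kWh × $0.25/kWh = $14.40

$14.40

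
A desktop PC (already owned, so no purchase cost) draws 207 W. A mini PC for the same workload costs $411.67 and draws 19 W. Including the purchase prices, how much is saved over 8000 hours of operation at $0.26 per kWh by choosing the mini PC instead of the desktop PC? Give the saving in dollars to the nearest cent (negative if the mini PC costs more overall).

-$20.63

desktop PC: $0.00 + (207/1000) kW × 8000 h × $0.26 = $0.00 + $430.56 = $430.56
mini PC: $411.67 + (19/1000) kW × 8000 h × $0.26 = $411.67 + $39.52 = $451.19
Saving = $430.56 − $451.19 = −$20.63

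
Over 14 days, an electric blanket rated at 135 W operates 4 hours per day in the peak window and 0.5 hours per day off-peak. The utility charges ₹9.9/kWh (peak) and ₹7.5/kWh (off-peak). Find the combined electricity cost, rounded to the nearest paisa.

₹81.93

Peak energy = 0.135 kW × 4 h × 14 = 7.56 kWh
Off-peak energy = 0.135 kW × 0.5 h × 14 = 0.945 kWh
Cost = 7.56 × ₹9.9 + 0.945 × ₹7.5 = ₹74.844 + ₹7.0875 = ₹81.93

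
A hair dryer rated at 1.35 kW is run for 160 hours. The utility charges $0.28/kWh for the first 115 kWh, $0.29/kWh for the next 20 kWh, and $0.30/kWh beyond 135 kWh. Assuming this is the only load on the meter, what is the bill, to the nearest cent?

$62.30

Energy = 1.35 kW × 160 h = 216 kWh
Tier 1 (0–115 kWh): 115 × $0.28 = $32.2
Tier 2 (115–135 kWh): 20 × $0.29 = $5.8
Above 135 kWh: 81 × $0.30 = $24.3
Bill = $62.30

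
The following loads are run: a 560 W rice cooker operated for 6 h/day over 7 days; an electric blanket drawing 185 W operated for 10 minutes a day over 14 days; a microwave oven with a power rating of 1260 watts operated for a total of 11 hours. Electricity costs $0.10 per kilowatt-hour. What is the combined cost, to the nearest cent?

$3.78

rice cooker: Runtime = 6 h/day × 7 days = 42 h
rice cooker: 0.56 kW × 42 h = 23.52 kWh
electric blanket: Runtime = 10 min × 14 = 140 min = 2.333333… h
electric blanket: 0.185 kW × 2.333333… h = 0.431666… kWh
microwave oven: 1.26 kW × 11 h = 13.86 kWh
Total energy = 37.811666… kWh
Cost = 37.811666… × $0.10 = $3.78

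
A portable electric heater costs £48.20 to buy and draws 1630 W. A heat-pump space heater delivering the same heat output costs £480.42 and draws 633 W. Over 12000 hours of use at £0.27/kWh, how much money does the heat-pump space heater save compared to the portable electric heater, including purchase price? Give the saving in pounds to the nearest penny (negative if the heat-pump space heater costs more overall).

portable electric heater: £48.20 + (1630/1000) kW × 12000 h × £0.27 = £48.20 + £5281.2 = £5329.4
heat-pump space heater: £480.42 + (633/1000) kW × 12000 h × £0.27 = £480.42 + £2050.92 = £2531.34
Saving = £5329.4 − £2531.34 = £2798.06

£2798.06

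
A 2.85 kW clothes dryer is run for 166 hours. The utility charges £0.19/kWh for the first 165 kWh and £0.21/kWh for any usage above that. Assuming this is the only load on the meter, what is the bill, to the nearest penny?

Energy = 2.85 kW × 166 h = 473.1 kWh
Tier 1 (0–165 kWh): 165 × £0.19 = £31.35
Above 165 kWh: 308.1 × £0.21 = £64.701
Bill = £96.05

£96.05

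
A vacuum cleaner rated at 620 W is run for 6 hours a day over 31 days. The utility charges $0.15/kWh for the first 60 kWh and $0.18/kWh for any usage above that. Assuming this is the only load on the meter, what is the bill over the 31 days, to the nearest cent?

Runtime = 6 h/day × 31 days = 186 h
Energy = 0.62 kW × 186 h = 115.32 kWh
Tier 1 (0–60 kWh): 60 × $0.15 = $9
Above 60 kWh: 55.32 × $0.18 = $9.9576
Bill = $18.96

$18.96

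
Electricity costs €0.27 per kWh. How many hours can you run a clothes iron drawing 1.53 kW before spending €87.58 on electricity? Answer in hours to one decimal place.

212.0 h

Energy available = €87.58 ÷ €0.27/kWh = 324.3704 kWh
Hours = 324.3704 kWh ÷ 1.53 kW = 212.0 h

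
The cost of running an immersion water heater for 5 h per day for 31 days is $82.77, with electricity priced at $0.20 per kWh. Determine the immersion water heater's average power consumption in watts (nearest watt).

2670 W

Energy = $82.77 ÷ $0.20/kWh = 413.85 kWh
Runtime = 5 h/day × 31 days = 155 h
Power = 413.85 kWh ÷ 155 h = 2.67 kW = 2670 W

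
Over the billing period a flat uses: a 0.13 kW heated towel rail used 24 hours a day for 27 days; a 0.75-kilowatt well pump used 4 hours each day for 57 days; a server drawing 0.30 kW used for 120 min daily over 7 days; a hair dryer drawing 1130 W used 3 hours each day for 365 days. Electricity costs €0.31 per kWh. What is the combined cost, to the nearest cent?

heated towel rail: Runtime = 24 h × 27 = 648 h
heated towel rail: 0.13 kW × 648 h = 84.24 kWh
well pump: Runtime = 4 h/day × 57 days = 228 h
well pump: 0.75 kW × 228 h = 171 kWh
server: Runtime = 120 min × 7 = 840 min = 14 h
server: 0.3 kW × 14 h = 4.2 kWh
hair dryer: Runtime = 3 h/day × 365 days = 1095 h
hair dryer: 1.13 kW × 1095 h = 1237.35 kWh
Total energy = 1496.79 kWh
Cost = 1496.79 × €0.31 = €464.00

€464.00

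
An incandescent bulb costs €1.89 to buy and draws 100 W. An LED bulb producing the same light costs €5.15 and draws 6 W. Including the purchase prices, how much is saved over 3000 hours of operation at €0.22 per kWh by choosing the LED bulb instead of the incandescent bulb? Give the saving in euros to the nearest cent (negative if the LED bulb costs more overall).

incandescent bulb: €1.89 + (100/1000) kW × 3000 h × €0.22 = €1.89 + €66 = €67.89
LED bulb: €5.15 + (6/1000) kW × 3000 h × €0.22 = €5.15 + €3.96 = €9.11
Saving = €67.89 − €9.11 = €58.78

€58.78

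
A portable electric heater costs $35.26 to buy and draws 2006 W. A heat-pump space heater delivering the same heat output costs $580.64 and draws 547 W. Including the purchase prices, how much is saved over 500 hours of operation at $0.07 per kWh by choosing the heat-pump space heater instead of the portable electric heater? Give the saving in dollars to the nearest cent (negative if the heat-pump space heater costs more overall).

-$494.32

portable electric heater: $35.26 + (2006/1000) kW × 500 h × $0.07 = $35.26 + $70.21 = $105.47
heat-pump space heater: $580.64 + (547/1000) kW × 500 h × $0.07 = $580.64 + $19.145 = $599.785
Saving = $105.47 − $599.785 = −$494.315 → -$494.32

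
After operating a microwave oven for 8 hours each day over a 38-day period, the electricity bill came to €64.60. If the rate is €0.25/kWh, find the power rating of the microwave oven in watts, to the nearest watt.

850 W

Energy = €64.60 ÷ €0.25/kWh = 258.4 kWh
Runtime = 8 h/day × 38 days = 304 h
Power = 258.4 kWh ÷ 304 h = 0.85 kW = 850 W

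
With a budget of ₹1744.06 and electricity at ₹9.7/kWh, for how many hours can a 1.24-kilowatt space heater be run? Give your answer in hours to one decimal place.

145.0 h

Energy available = ₹1744.06 ÷ ₹9.7/kWh = 179.8 kWh
Hours = 179.8 kWh ÷ 1.24 kW = 145.0 h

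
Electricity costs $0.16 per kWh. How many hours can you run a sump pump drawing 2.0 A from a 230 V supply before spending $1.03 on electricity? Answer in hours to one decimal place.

14.0 h

Power = 2.0 A × 230 V = 460 W = 0.46 kW
Energy available = $1.03 ÷ $0.16/kWh = 6.4375 kWh
Hours = 6.4375 kWh ÷ 0.46 kW = 14.0 h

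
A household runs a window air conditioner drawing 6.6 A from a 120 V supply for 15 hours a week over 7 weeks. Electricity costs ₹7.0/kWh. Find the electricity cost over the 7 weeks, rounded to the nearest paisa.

Power = 6.6 A × 120 V = 792 W = 0.792 kW
Runtime = 15 h/week × 7 weeks = 105 h
Energy = 0.792 kW × 105 h = 83.16 kWh
Cost = 83.16 kWh × ₹7.0/kWh = ₹582.12

₹582.12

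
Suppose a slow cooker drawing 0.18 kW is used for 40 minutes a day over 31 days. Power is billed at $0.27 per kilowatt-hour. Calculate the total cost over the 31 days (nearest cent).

$1.00

Runtime = 40 min × 31 = 1240 min = 20.666666… h
Energy = 0.18 kW × 20.666666… h = 3.72 kWh
Cost = 3.72 kWh × $0.27/kWh = $1.00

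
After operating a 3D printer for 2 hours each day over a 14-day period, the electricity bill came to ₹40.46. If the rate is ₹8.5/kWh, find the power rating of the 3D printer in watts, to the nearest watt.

170 W

Energy = ₹40.46 ÷ ₹8.5/kWh = 4.76 kWh
Runtime = 2 h/day × 14 days = 28 h
Power = 4.76 kWh ÷ 28 h = 0.17 kW = 170 W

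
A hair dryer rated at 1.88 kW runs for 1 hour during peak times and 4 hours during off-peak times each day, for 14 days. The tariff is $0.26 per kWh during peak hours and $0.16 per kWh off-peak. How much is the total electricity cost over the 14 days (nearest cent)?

$23.69

Peak energy = 1.88 kW × 1 h × 14 = 26.32 kWh
Off-peak energy = 1.88 kW × 4 h × 14 = 105.28 kWh
Cost = 26.32 × $0.26 + 105.28 × $0.16 = $6.8432 + $16.8448 = $23.69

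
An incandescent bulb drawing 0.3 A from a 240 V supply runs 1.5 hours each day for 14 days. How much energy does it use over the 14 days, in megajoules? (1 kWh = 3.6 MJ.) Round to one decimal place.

Power = 0.3 A × 240 V = 72 W = 0.072 kW
Runtime = 1.5 h/day × 14 days = 21 h
Energy = 0.072 kW × 21 h = 1.512 kWh
= 1.512 × 3.6 MJ = 5.4 MJ

5.4 MJ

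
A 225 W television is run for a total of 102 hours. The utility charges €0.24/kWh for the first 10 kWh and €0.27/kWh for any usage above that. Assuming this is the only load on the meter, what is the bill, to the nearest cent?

Energy = 0.225 kW × 102 h = 22.95 kWh
Tier 1 (0–10 kWh): 10 × €0.24 = €2.4
Above 10 kWh: 12.95 × €0.27 = €3.4965
Bill = €5.90

€5.90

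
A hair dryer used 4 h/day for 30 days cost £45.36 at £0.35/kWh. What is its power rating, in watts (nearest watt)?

Energy = £45.36 ÷ £0.35/kWh = 129.6 kWh
Runtime = 4 h/day × 30 days = 120 h
Power = 129.6 kWh ÷ 120 h = 1.08 kW = 1080 W

1080 W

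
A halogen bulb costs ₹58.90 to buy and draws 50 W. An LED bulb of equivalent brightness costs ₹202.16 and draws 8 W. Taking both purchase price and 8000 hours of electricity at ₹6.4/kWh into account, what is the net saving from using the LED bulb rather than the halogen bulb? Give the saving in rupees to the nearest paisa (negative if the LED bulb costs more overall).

₹2007.14

halogen bulb: ₹58.90 + (50/1000) kW × 8000 h × ₹6.4 = ₹58.90 + ₹2560 = ₹2618.9
LED bulb: ₹202.16 + (8/1000) kW × 8000 h × ₹6.4 = ₹202.16 + ₹409.6 = ₹611.76
Saving = ₹2618.9 − ₹611.76 = ₹2007.14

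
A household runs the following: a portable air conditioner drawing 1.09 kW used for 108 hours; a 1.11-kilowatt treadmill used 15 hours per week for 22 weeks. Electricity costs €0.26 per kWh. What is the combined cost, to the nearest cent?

portable air conditioner: 1.09 kW × 108 h = 117.72 kWh
treadmill: Runtime = 15 h/week × 22 weeks = 330 h
treadmill: 1.11 kW × 330 h = 366.3 kWh
Total energy = 484.02 kWh
Cost = 484.02 × €0.26 = €125.85

€125.85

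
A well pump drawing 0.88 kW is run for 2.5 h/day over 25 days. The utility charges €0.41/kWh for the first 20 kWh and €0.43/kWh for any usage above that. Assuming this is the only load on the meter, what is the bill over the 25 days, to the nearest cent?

€23.25

Runtime = 2.5 h/day × 25 days = 62.5 h
Energy = 0.88 kW × 62.5 h = 55 kWh
Tier 1 (0–20 kWh): 20 × €0.41 = €8.2
Above 20 kWh: 35 × €0.43 = €15.05
Bill = €23.25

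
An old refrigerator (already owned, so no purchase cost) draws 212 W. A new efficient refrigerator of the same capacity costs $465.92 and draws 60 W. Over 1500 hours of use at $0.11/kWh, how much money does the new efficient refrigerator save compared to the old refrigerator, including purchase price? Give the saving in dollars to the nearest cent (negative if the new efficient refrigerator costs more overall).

old refrigerator: $0.00 + (212/1000) kW × 1500 h × $0.11 = $0.00 + $34.98 = $34.98
new efficient refrigerator: $465.92 + (60/1000) kW × 1500 h × $0.11 = $465.92 + $9.9 = $475.82
Saving = $34.98 − $475.82 = −$440.84

-$440.84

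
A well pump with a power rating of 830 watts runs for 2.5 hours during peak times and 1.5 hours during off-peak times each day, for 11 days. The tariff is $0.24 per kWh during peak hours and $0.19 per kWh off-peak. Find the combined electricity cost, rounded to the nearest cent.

Peak energy = 0.83 kW × 2.5 h × 11 = 22.825 kWh
Off-peak energy = 0.83 kW × 1.5 h × 11 = 13.695 kWh
Cost = 22.825 × $0.24 + 13.695 × $0.19 = $5.478 + $2.60205 = $8.08

$8.08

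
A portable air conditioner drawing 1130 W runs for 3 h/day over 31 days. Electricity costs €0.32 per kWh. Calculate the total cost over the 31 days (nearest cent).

€33.63

Runtime = 3 h/day × 31 days = 93 h
Energy = 1.13 kW × 93 h = 105.09 kWh
Cost = 105.09 kWh × €0.32/kWh = €33.63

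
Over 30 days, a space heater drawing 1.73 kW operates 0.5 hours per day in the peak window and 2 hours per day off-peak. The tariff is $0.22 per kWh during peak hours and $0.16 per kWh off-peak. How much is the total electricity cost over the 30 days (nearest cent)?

Peak energy = 1.73 kW × 0.5 h × 30 = 25.95 kWh
Off-peak energy = 1.73 kW × 2 h × 30 = 103.8 kWh
Cost = 25.95 × $0.22 + 103.8 × $0.16 = $5.709 + $16.608 = $22.32

$22.32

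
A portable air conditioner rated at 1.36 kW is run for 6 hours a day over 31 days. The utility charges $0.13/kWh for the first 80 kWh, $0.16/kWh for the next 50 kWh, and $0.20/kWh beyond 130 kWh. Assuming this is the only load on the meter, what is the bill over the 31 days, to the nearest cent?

$42.99

Runtime = 6 h/day × 31 days = 186 h
Energy = 1.36 kW × 186 h = 252.96 kWh
Tier 1 (0–80 kWh): 80 × $0.13 = $10.4
Tier 2 (80–130 kWh): 50 × $0.16 = $8
Above 130 kWh: 122.96 × $0.20 = $24.592
Bill = $42.99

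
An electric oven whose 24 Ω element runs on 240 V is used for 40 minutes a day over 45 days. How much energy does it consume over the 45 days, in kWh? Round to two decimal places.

72.00 kWh

Power = V²/R = 240²/24 = 2400 W = 2.4 kW
Runtime = 40 min × 45 = 1800 min = 30 h
Energy = 2.4 kW × 30 h = 72 kWh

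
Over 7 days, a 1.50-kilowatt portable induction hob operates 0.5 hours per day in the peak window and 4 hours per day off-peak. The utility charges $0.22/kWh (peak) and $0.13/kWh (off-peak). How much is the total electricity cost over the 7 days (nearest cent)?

Peak energy = 1.5 kW × 0.5 h × 7 = 5.25 kWh
Off-peak energy = 1.5 kW × 4 h × 7 = 42 kWh
Cost = 5.25 × $0.22 + 42 × $0.13 = $1.155 + $5.46 = $6.62

$6.62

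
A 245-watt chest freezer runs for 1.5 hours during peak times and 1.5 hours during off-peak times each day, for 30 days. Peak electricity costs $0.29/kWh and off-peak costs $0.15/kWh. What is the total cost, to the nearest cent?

$4.85

Peak energy = 0.245 kW × 1.5 h × 30 = 11.025 kWh
Off-peak energy = 0.245 kW × 1.5 h × 30 = 11.025 kWh
Cost = 11.025 × $0.29 + 11.025 × $0.15 = $3.19725 + $1.65375 = $4.85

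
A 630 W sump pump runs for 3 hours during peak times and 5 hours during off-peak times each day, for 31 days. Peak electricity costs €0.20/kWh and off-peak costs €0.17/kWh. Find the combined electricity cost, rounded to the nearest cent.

€28.32

Peak energy = 0.63 kW × 3 h × 31 = 58.59 kWh
Off-peak energy = 0.63 kW × 5 h × 31 = 97.65 kWh
Cost = 58.59 × €0.20 + 97.65 × €0.17 = €11.718 + €16.6005 = €28.32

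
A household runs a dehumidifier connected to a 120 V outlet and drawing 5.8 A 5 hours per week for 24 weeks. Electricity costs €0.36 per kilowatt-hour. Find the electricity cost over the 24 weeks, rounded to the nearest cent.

€30.07

Power = 5.8 A × 120 V = 696 W = 0.696 kW
Runtime = 5 h/week × 24 weeks = 120 h
Energy = 0.696 kW × 120 h = 83.52 kWh
Cost = 83.52 kWh × €0.36/kWh = €30.07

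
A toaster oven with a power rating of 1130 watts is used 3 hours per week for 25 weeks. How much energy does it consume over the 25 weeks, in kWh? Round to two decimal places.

84.75 kWh

Runtime = 3 h/week × 25 weeks = 75 h
Energy = 1.13 kW × 75 h = 84.75 kWh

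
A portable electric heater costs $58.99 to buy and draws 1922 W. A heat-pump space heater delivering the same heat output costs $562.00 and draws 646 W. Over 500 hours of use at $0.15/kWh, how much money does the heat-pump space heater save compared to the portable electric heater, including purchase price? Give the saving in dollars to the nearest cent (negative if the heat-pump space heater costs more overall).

portable electric heater: $58.99 + (1922/1000) kW × 500 h × $0.15 = $58.99 + $144.15 = $203.14
heat-pump space heater: $562.00 + (646/1000) kW × 500 h × $0.15 = $562.00 + $48.45 = $610.45
Saving = $203.14 − $610.45 = −$407.31

-$407.31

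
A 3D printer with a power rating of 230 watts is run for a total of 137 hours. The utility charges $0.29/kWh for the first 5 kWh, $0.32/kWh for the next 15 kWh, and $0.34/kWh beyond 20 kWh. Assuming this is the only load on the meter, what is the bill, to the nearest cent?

Energy = 0.23 kW × 137 h = 31.51 kWh
Tier 1 (0–5 kWh): 5 × $0.29 = $1.45
Tier 2 (5–20 kWh): 15 × $0.32 = $4.8
Above 20 kWh: 11.51 × $0.34 = $3.9134
Bill = $10.16

$10.16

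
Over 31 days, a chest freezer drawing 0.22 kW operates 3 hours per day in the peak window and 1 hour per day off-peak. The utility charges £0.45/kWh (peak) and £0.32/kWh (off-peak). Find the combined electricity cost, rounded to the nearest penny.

Peak energy = 0.22 kW × 3 h × 31 = 20.46 kWh
Off-peak energy = 0.22 kW × 1 h × 31 = 6.82 kWh
Cost = 20.46 × £0.45 + 6.82 × £0.32 = £9.207 + £2.1824 = £11.39

£11.39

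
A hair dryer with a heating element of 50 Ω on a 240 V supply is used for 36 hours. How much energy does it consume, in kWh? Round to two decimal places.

Power = V²/R = 240²/50 = 1152 W = 1.152 kW
Energy = 1.152 kW × 36 h = 41.472 kWh ≈ 41.47 kWh

41.47 kWh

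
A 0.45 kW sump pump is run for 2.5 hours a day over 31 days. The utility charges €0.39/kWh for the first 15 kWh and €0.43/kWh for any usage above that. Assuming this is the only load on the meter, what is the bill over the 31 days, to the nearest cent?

Runtime = 2.5 h/day × 31 days = 77.5 h
Energy = 0.45 kW × 77.5 h = 34.875 kWh
Tier 1 (0–15 kWh): 15 × €0.39 = €5.85
Above 15 kWh: 19.875 × €0.43 = €8.54625
Bill = €14.40

€14.40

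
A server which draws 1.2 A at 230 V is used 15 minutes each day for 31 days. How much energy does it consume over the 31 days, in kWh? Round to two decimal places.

Power = 1.2 A × 230 V = 276 W = 0.276 kW
Runtime = 15 min × 31 = 465 min = 7.75 h
Energy = 0.276 kW × 7.75 h = 2.139 kWh ≈ 2.14 kWh

2.14 kWh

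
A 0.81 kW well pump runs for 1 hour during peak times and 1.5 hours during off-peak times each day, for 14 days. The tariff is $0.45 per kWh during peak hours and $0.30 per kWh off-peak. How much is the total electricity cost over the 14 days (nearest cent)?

$10.21

Peak energy = 0.81 kW × 1 h × 14 = 11.34 kWh
Off-peak energy = 0.81 kW × 1.5 h × 14 = 17.01 kWh
Cost = 11.34 × $0.45 + 17.01 × $0.30 = $5.103 + $5.103 = $10.21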